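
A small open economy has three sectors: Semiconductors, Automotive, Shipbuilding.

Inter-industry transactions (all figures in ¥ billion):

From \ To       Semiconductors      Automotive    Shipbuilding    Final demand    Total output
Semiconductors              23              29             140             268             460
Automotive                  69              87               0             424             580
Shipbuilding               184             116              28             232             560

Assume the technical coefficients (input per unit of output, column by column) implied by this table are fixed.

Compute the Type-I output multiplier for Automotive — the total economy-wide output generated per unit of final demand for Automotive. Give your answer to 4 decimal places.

m_2 = 1.6629

Technical coefficients a_ij = z_ij / X_j:
  a_11 = 23/460 = 0.05, a_21 = 69/460 = 0.15, a_31 = 184/460 = 0.40
  a_12 = 29/580 = 0.05, a_22 = 87/580 = 0.15, a_32 = 116/580 = 0.20
  a_13 = 140/560 = 0.25, a_23 = 0/560 = 0.00, a_33 = 28/560 = 0.05
I − A =
  [   0.95    -0.05    -0.25]
  [  -0.15     0.85     0.00]
  [  -0.40    -0.20     0.95]
Cofactors of I−A, C_ij = (−1)^(i+j)·(minor ij) (rows/columns in the sector order above):
  C_11 = (0.85)(0.95) − (0.00)(-0.20) = 0.8075
  C_12 = −[(-0.15)(0.95) − (0.00)(-0.40)] = 0.1425
  C_13 = (-0.15)(-0.20) − (0.85)(-0.40) = 0.3700
  C_21 = −[(-0.05)(0.95) − (-0.25)(-0.20)] = 0.0975
  C_22 = (0.95)(0.95) − (-0.25)(-0.40) = 0.8025
  C_23 = −[(0.95)(-0.20) − (-0.05)(-0.40)] = 0.2100
  C_31 = (-0.05)(0.00) − (-0.25)(0.85) = 0.2125
  C_32 = −[(0.95)(0.00) − (-0.25)(-0.15)] = 0.0375
  C_33 = (0.95)(0.85) − (-0.05)(-0.15) = 0.8000
det(I−A) = Σ_j (I−A)_1j·C_1j = (0.95)(0.8075) + (-0.05)(0.1425) + (-0.25)(0.3700) = 0.6675
adj(I−A) = Cᵀ =
  [ 0.8075   0.0975   0.2125]
  [ 0.1425   0.8025   0.0375]
  [ 0.3700   0.2100   0.8000]
(I − A)⁻¹ = adj(I−A) / det(I−A) ≈
  [   1.20974     0.14607     0.31835]
  [   0.21348     1.20225     0.05618]
  [   0.55431     0.31461     1.19850]
The output multiplier for sector j is the column-j sum of the Leontief inverse (I − A)⁻¹ = adj(I−A) / det(I−A).
Column 2 of adj(I−A): (0.0975, 0.8025, 0.2100); det(I−A) = 0.6675.
m_2 = (0.0975 + 0.8025 + 0.2100) / 0.6675 = 1.11 / 0.6675 ≈ 1.6629.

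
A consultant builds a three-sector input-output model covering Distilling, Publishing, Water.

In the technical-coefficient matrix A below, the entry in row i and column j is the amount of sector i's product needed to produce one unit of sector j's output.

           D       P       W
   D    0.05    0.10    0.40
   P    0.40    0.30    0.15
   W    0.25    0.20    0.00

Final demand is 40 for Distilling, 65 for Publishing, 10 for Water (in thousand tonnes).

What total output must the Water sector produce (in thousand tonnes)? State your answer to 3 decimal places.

x_W = 61.997

I − A =
  [   0.95    -0.10    -0.40]
  [  -0.40     0.70    -0.15]
  [  -0.25    -0.20     1.00]
Cofactors of I−A, C_ij = (−1)^(i+j)·(minor ij) (rows/columns in the sector order above):
  C_11 = (0.70)(1.00) − (-0.15)(-0.20) = 0.6700
  C_12 = −[(-0.40)(1.00) − (-0.15)(-0.25)] = 0.4375
  C_13 = (-0.40)(-0.20) − (0.70)(-0.25) = 0.2550
  C_21 = −[(-0.10)(1.00) − (-0.40)(-0.20)] = 0.1800
  C_22 = (0.95)(1.00) − (-0.40)(-0.25) = 0.8500
  C_23 = −[(0.95)(-0.20) − (-0.10)(-0.25)] = 0.2150
  C_31 = (-0.10)(-0.15) − (-0.40)(0.70) = 0.2950
  C_32 = −[(0.95)(-0.15) − (-0.40)(-0.40)] = 0.3025
  C_33 = (0.95)(0.70) − (-0.10)(-0.40) = 0.6250
det(I−A) = Σ_j (I−A)_1j·C_1j = (0.95)(0.6700) + (-0.10)(0.4375) + (-0.40)(0.2550) = 0.49075
adj(I−A) = Cᵀ =
  [ 0.6700   0.1800   0.2950]
  [ 0.4375   0.8500   0.3025]
  [ 0.2550   0.2150   0.6250]
(I − A)⁻¹ = adj(I−A) / det(I−A) ≈
  [   1.3653     0.3668     0.6011]
  [   0.8915     1.7320     0.6164]
  [   0.5196     0.4381     1.2736]
x = (I − A)⁻¹ d = adj(I−A)·d / det(I−A), with det(I−A) = 0.49075:
  x_D = (0.6700·40 + 0.1800·65 + 0.2950·10) / 0.49075 = 41.45 / 0.49075 ≈ 84.463
  x_P = (0.4375·40 + 0.8500·65 + 0.3025·10) / 0.49075 = 75.775 / 0.49075 ≈ 154.407
  x_W = (0.2550·40 + 0.2150·65 + 0.6250·10) / 0.49075 = 30.425 / 0.49075 ≈ 61.997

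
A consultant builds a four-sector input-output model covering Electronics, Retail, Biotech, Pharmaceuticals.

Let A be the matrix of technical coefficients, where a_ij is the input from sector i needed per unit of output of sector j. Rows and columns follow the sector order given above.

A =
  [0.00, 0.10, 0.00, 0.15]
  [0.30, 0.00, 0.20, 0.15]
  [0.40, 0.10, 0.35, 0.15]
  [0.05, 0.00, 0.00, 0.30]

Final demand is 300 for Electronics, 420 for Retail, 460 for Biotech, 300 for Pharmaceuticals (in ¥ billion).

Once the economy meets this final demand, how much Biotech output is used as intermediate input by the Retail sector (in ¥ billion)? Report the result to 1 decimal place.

z_32 = 87.2

I − A =
  [   1.00    -0.10     0.00    -0.15]
  [  -0.30     1.00    -0.20    -0.15]
  [  -0.40    -0.10     0.65    -0.15]
  [  -0.05     0.00     0.00     0.70]
Compute the cofactors C_ij = (−1)^(i+j)·(3×3 minor ij) of I−A; the adjugate is their transpose:
adj(I−A) = Cᵀ =
  [ 0.441000   0.045500   0.014000   0.107250]
  [ 0.198875   0.450125   0.138500   0.168750]
  [ 0.309250   0.098000   0.670750   0.231000]
  [ 0.031500   0.003250   0.001000   0.602500]
det(I−A) = Σ_j (I−A)_1j·C_1j = (1.00)(0.441000) + (-0.10)(0.198875) + (0.00)(0.309250) + (-0.15)(0.031500) = 0.4163875
(I − A)⁻¹ = adj(I−A) / det(I−A) ≈
  [   1.0591     0.1093     0.0336     0.2576]
  [   0.4776     1.0810     0.3326     0.4053]
  [   0.7427     0.2354     1.6109     0.5548]
  [   0.0757     0.0078     0.0024     1.4470]
First solve x = (I − A)⁻¹ d = adj(I−A)·d / det(I−A); in particular x_2 = (0.198875·300 + 0.450125·420 + 0.138500·460 + 0.168750·300) / 0.4163875 = 363.05 / 0.4163875 ≈ 871.904.
Intermediate flow from 3 to 2: z_32 = a_32 · x_2 = 0.10 × 363.05 / 0.4163875 = 36.305 / 0.4163875 ≈ 87.2.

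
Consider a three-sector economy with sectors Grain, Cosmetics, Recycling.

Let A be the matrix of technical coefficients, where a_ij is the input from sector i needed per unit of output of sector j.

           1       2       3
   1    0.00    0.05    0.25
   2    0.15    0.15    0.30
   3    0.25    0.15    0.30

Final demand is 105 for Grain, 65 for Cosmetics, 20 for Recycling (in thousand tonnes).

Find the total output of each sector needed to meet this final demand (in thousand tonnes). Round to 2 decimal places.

I − A =
  [   1.00    -0.05    -0.25]
  [  -0.15     0.85    -0.30]
  [  -0.25    -0.15     0.70]
Cofactors of I−A, C_ij = (−1)^(i+j)·(minor ij) (rows/columns in the sector order above):
  C_11 = (0.85)(0.70) − (-0.30)(-0.15) = 0.5500
  C_12 = −[(-0.15)(0.70) − (-0.30)(-0.25)] = 0.1800
  C_13 = (-0.15)(-0.15) − (0.85)(-0.25) = 0.2350
  C_21 = −[(-0.05)(0.70) − (-0.25)(-0.15)] = 0.0725
  C_22 = (1.00)(0.70) − (-0.25)(-0.25) = 0.6375
  C_23 = −[(1.00)(-0.15) − (-0.05)(-0.25)] = 0.1625
  C_31 = (-0.05)(-0.30) − (-0.25)(0.85) = 0.2275
  C_32 = −[(1.00)(-0.30) − (-0.25)(-0.15)] = 0.3375
  C_33 = (1.00)(0.85) − (-0.05)(-0.15) = 0.8425
det(I−A) = Σ_j (I−A)_1j·C_1j = (1.00)(0.5500) + (-0.05)(0.1800) + (-0.25)(0.2350) = 0.48225
adj(I−A) = Cᵀ =
  [ 0.5500   0.0725   0.2275]
  [ 0.1800   0.6375   0.3375]
  [ 0.2350   0.1625   0.8425]
(I − A)⁻¹ = adj(I−A) / det(I−A) ≈
  [   1.1405     0.1503     0.4717]
  [   0.3733     1.3219     0.6998]
  [   0.4873     0.3370     1.7470]
x = (I − A)⁻¹ d = adj(I−A)·d / det(I−A), with det(I−A) = 0.48225:
  x_1 = (0.5500·105 + 0.0725·65 + 0.2275·20) / 0.48225 = 67.0125 / 0.48225 ≈ 138.96
  x_2 = (0.1800·105 + 0.6375·65 + 0.3375·20) / 0.48225 = 67.0875 / 0.48225 ≈ 139.11
  x_3 = (0.2350·105 + 0.1625·65 + 0.8425·20) / 0.48225 = 52.0875 / 0.48225 ≈ 108.01

x_1 = 138.96, x_2 = 139.11, x_3 = 108.01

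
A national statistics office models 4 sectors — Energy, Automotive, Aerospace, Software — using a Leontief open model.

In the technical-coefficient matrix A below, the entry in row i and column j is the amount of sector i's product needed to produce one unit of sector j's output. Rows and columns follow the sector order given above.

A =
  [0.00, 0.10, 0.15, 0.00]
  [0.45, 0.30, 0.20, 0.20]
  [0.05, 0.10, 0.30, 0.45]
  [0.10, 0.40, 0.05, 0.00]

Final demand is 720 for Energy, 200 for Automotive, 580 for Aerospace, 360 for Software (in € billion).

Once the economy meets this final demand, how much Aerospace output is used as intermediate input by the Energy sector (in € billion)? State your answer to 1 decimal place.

z_31 = 62.7

I − A =
  [   1.00    -0.10    -0.15     0.00]
  [  -0.45     0.70    -0.20    -0.20]
  [  -0.05    -0.10     0.70    -0.45]
  [  -0.10    -0.40    -0.05     1.00]
Compute the cofactors C_ij = (−1)^(i+j)·(3×3 minor ij) of I−A; the adjugate is their transpose:
adj(I−A) = Cᵀ =
  [ 0.361250   0.109750   0.114000   0.073250]
  [ 0.338375   0.663250   0.280500   0.258875]
  [ 0.190500   0.289500   0.573000   0.315750]
  [ 0.181000   0.290750   0.152250   0.425500]
det(I−A) = Σ_j (I−A)_1j·C_1j = (1.00)(0.361250) + (-0.10)(0.338375) + (-0.15)(0.190500) + (0.00)(0.181000) = 0.2988375
(I − A)⁻¹ = adj(I−A) / det(I−A) ≈
  [   1.2089     0.3673     0.3815     0.2451]
  [   1.1323     2.2194     0.9386     0.8663]
  [   0.6375     0.9688     1.9174     1.0566]
  [   0.6057     0.9729     0.5095     1.4239]
First solve x = (I − A)⁻¹ d = adj(I−A)·d / det(I−A); in particular x_1 = (0.361250·720 + 0.109750·200 + 0.114000·580 + 0.073250·360) / 0.2988375 = 374.54 / 0.2988375 ≈ 1253.323.
Intermediate flow from 3 to 1: z_31 = a_31 · x_1 = 0.05 × 374.54 / 0.2988375 = 18.727 / 0.2988375 ≈ 62.7.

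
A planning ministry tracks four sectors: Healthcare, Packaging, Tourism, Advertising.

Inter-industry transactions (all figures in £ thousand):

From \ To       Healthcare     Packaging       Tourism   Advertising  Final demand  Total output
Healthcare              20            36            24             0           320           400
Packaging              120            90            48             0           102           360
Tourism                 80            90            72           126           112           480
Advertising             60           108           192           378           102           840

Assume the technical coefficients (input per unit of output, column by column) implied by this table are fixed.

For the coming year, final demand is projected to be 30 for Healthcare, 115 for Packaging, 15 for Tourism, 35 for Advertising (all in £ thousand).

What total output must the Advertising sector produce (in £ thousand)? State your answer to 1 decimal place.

Technical coefficients a_ij = z_ij / X_j:
  a_11 = 20/400 = 0.05, a_21 = 120/400 = 0.30, a_31 = 80/400 = 0.20, a_41 = 60/400 = 0.15
  a_12 = 36/360 = 0.10, a_22 = 90/360 = 0.25, a_32 = 90/360 = 0.25, a_42 = 108/360 = 0.30
  a_13 = 24/480 = 0.05, a_23 = 48/480 = 0.10, a_33 = 72/480 = 0.15, a_43 = 192/480 = 0.40
  a_14 = 0/840 = 0.00, a_24 = 0/840 = 0.00, a_34 = 126/840 = 0.15, a_44 = 378/840 = 0.45
I − A =
  [   0.95    -0.10    -0.05     0.00]
  [  -0.30     0.75    -0.10     0.00]
  [  -0.20    -0.25     0.85    -0.15]
  [  -0.15    -0.30    -0.40     0.55]
Compute the cofactors C_ij = (−1)^(i+j)·(3×3 minor ij) of I−A; the adjugate is their transpose:
adj(I−A) = Cᵀ =
  [ 0.287375   0.049875   0.026125   0.007125]
  [ 0.135500   0.380500   0.060500   0.016500]
  [ 0.154125   0.186625   0.375375   0.102375]
  [ 0.264375   0.356875   0.313125   0.543125]
det(I−A) = Σ_j (I−A)_1j·C_1j = (0.95)(0.287375) + (-0.10)(0.135500) + (-0.05)(0.154125) + (0.00)(0.264375) = 0.25175
(I − A)⁻¹ = adj(I−A) / det(I−A) ≈
  [   1.1415     0.1981     0.1038     0.0283]
  [   0.5382     1.5114     0.2403     0.0655]
  [   0.6122     0.7413     1.4911     0.4067]
  [   1.0501     1.4176     1.2438     2.1574]
x = (I − A)⁻¹ d = adj(I−A)·d / det(I−A), with det(I−A) = 0.25175:
  x_1 = (0.287375·30 + 0.049875·115 + 0.026125·15 + 0.007125·35) / 0.25175 = 14.998125 / 0.25175 ≈ 59.6
  x_2 = (0.135500·30 + 0.380500·115 + 0.060500·15 + 0.016500·35) / 0.25175 = 49.3075 / 0.25175 ≈ 195.9
  x_3 = (0.154125·30 + 0.186625·115 + 0.375375·15 + 0.102375·35) / 0.25175 = 35.299375 / 0.25175 ≈ 140.2
  x_4 = (0.264375·30 + 0.356875·115 + 0.313125·15 + 0.543125·35) / 0.25175 = 72.678125 / 0.25175 ≈ 288.7

x_4 = 288.7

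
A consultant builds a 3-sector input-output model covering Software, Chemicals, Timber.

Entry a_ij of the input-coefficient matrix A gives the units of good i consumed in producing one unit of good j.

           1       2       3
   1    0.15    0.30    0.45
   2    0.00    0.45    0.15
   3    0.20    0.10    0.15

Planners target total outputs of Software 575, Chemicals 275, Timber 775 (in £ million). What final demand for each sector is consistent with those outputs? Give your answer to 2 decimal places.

I − A =
  [   0.85    -0.30    -0.45]
  [   0.00     0.55    -0.15]
  [  -0.20    -0.10     0.85]
d = (I − A) x:
  d_1 = (+0.85)·575 + (-0.30)·275 + (-0.45)·775 = 57.50
  d_2 = (+0.00)·575 + (+0.55)·275 + (-0.15)·775 = 35.00
  d_3 = (-0.20)·575 + (-0.10)·275 + (+0.85)·775 = 516.25

d_1 = 57.50, d_2 = 35.00, d_3 = 516.25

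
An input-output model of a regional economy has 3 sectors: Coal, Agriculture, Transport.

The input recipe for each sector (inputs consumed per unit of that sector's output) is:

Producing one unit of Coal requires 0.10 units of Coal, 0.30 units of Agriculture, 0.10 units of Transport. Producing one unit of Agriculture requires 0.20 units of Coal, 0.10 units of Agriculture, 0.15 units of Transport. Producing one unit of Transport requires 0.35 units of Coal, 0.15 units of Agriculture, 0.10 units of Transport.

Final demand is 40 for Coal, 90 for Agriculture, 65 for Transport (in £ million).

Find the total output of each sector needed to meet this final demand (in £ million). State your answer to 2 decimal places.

I − A =
  [   0.90    -0.20    -0.35]
  [  -0.30     0.90    -0.15]
  [  -0.10    -0.15     0.90]
Cofactors of I−A, C_ij = (−1)^(i+j)·(minor ij) (rows/columns in the sector order above):
  C_11 = (0.90)(0.90) − (-0.15)(-0.15) = 0.7875
  C_12 = −[(-0.30)(0.90) − (-0.15)(-0.10)] = 0.2850
  C_13 = (-0.30)(-0.15) − (0.90)(-0.10) = 0.1350
  C_21 = −[(-0.20)(0.90) − (-0.35)(-0.15)] = 0.2325
  C_22 = (0.90)(0.90) − (-0.35)(-0.10) = 0.7750
  C_23 = −[(0.90)(-0.15) − (-0.20)(-0.10)] = 0.1550
  C_31 = (-0.20)(-0.15) − (-0.35)(0.90) = 0.3450
  C_32 = −[(0.90)(-0.15) − (-0.35)(-0.30)] = 0.2400
  C_33 = (0.90)(0.90) − (-0.20)(-0.30) = 0.7500
det(I−A) = Σ_j (I−A)_1j·C_1j = (0.90)(0.7875) + (-0.20)(0.2850) + (-0.35)(0.1350) = 0.6045
adj(I−A) = Cᵀ =
  [ 0.7875   0.2325   0.3450]
  [ 0.2850   0.7750   0.2400]
  [ 0.1350   0.1550   0.7500]
(I − A)⁻¹ = adj(I−A) / det(I−A) ≈
  [   1.3027     0.3846     0.5707]
  [   0.4715     1.2821     0.3970]
  [   0.2233     0.2564     1.2407]
x = (I − A)⁻¹ d = adj(I−A)·d / det(I−A), with det(I−A) = 0.6045:
  x_C = (0.7875·40 + 0.2325·90 + 0.3450·65) / 0.6045 = 74.85 / 0.6045 ≈ 123.82
  x_A = (0.2850·40 + 0.7750·90 + 0.2400·65) / 0.6045 = 96.75 / 0.6045 ≈ 160.05
  x_T = (0.1350·40 + 0.1550·90 + 0.7500·65) / 0.6045 = 68.10 / 0.6045 ≈ 112.66

x_C = 123.82, x_A = 160.05, x_T = 112.66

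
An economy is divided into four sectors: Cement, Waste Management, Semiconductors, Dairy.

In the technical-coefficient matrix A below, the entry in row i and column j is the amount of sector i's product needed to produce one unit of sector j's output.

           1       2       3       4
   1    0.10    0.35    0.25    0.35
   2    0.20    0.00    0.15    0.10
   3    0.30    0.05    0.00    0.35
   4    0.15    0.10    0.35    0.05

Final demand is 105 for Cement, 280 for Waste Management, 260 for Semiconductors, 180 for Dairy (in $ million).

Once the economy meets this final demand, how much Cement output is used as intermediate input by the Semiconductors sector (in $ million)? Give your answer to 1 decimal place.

I − A =
  [   0.90    -0.35    -0.25    -0.35]
  [  -0.20     1.00    -0.15    -0.10]
  [  -0.30    -0.05     1.00    -0.35]
  [  -0.15    -0.10    -0.35     0.95]
Compute the cofactors C_ij = (−1)^(i+j)·(3×3 minor ij) of I−A; the adjugate is their transpose:
adj(I−A) = Cᵀ =
  [ 0.803375   0.351375   0.424875   0.489500]
  [ 0.241625   0.571125   0.227625   0.233000]
  [ 0.351750   0.200250   0.714750   0.414000]
  [ 0.281875   0.189375   0.354375   0.730000]
det(I−A) = Σ_j (I−A)_1j·C_1j = (0.90)(0.803375) + (-0.35)(0.241625) + (-0.25)(0.351750) + (-0.35)(0.281875) = 0.451875
(I − A)⁻¹ = adj(I−A) / det(I−A) ≈
  [   1.7779     0.7776     0.9402     1.0833]
  [   0.5347     1.2639     0.5037     0.5156]
  [   0.7784     0.4432     1.5817     0.9162]
  [   0.6238     0.4191     0.7842     1.6155]
First solve x = (I − A)⁻¹ d = adj(I−A)·d / det(I−A); in particular x_3 = (0.351750·105 + 0.200250·280 + 0.714750·260 + 0.414000·180) / 0.451875 = 353.35875 / 0.451875 ≈ 781.983.
Intermediate flow from 1 to 3: z_13 = a_13 · x_3 = 0.25 × 353.35875 / 0.451875 = 88.3396875 / 0.451875 ≈ 195.5.

z_13 = 195.5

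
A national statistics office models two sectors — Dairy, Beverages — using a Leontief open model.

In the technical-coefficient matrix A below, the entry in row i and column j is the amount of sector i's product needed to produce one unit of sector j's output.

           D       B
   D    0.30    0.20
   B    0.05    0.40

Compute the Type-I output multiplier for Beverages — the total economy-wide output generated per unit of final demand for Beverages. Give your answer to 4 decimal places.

I − A =
  [   0.70    -0.20]
  [  -0.05     0.60]
det(I−A) = (0.70)(0.60) − (-0.20)(-0.05) = 0.4100
adj(I−A) = [[0.60, 0.20], [0.05, 0.70]]
(I − A)⁻¹ = adj(I−A) / det(I−A) ≈
  [   1.46341     0.48780]
  [   0.12195     1.70732]
The output multiplier for sector j is the column-j sum of the Leontief inverse (I − A)⁻¹ = adj(I−A) / det(I−A).
Column B of adj(I−A): (0.20, 0.70); det(I−A) = 0.4100.
m_B = (0.20 + 0.70) / 0.4100 = 0.90 / 0.4100 ≈ 2.1951.

m_B = 2.1951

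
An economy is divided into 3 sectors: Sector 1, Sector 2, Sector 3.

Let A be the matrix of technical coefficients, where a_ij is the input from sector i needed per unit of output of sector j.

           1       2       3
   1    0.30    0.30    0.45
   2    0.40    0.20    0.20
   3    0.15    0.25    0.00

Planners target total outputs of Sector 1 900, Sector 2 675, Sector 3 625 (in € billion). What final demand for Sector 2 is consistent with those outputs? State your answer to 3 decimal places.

d_2 = 55.000

I − A =
  [   0.70    -0.30    -0.45]
  [  -0.40     0.80    -0.20]
  [  -0.15    -0.25     1.00]
d = (I − A) x:
  d_1 = (+0.70)·900 + (-0.30)·675 + (-0.45)·625 = 146.250
  d_2 = (-0.40)·900 + (+0.80)·675 + (-0.20)·625 = 55.000
  d_3 = (-0.15)·900 + (-0.25)·675 + (+1.00)·625 = 321.250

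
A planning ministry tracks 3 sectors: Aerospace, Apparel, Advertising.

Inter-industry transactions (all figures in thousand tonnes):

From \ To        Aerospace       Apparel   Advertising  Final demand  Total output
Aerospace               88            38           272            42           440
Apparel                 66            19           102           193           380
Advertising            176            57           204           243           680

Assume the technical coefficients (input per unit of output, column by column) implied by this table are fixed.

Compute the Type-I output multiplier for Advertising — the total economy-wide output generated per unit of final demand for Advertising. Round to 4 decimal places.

m_3 = 3.9227

Technical coefficients a_ij = z_ij / X_j:
  a_11 = 88/440 = 0.20, a_21 = 66/440 = 0.15, a_31 = 176/440 = 0.40
  a_12 = 38/380 = 0.10, a_22 = 19/380 = 0.05, a_32 = 57/380 = 0.15
  a_13 = 272/680 = 0.40, a_23 = 102/680 = 0.15, a_33 = 204/680 = 0.30
I − A =
  [   0.80    -0.10    -0.40]
  [  -0.15     0.95    -0.15]
  [  -0.40    -0.15     0.70]
Cofactors of I−A, C_ij = (−1)^(i+j)·(minor ij) (rows/columns in the sector order above):
  C_11 = (0.95)(0.70) − (-0.15)(-0.15) = 0.6425
  C_12 = −[(-0.15)(0.70) − (-0.15)(-0.40)] = 0.1650
  C_13 = (-0.15)(-0.15) − (0.95)(-0.40) = 0.4025
  C_21 = −[(-0.10)(0.70) − (-0.40)(-0.15)] = 0.1300
  C_22 = (0.80)(0.70) − (-0.40)(-0.40) = 0.4000
  C_23 = −[(0.80)(-0.15) − (-0.10)(-0.40)] = 0.1600
  C_31 = (-0.10)(-0.15) − (-0.40)(0.95) = 0.3950
  C_32 = −[(0.80)(-0.15) − (-0.40)(-0.15)] = 0.1800
  C_33 = (0.80)(0.95) − (-0.10)(-0.15) = 0.7450
det(I−A) = Σ_j (I−A)_1j·C_1j = (0.80)(0.6425) + (-0.10)(0.1650) + (-0.40)(0.4025) = 0.3365
adj(I−A) = Cᵀ =
  [ 0.6425   0.1300   0.3950]
  [ 0.1650   0.4000   0.1800]
  [ 0.4025   0.1600   0.7450]
(I − A)⁻¹ = adj(I−A) / det(I−A) ≈
  [   1.90936     0.38633     1.17385]
  [   0.49034     1.18871     0.53492]
  [   1.19614     0.47548     2.21397]
The output multiplier for sector j is the column-j sum of the Leontief inverse (I − A)⁻¹ = adj(I−A) / det(I−A).
Column 3 of adj(I−A): (0.3950, 0.1800, 0.7450); det(I−A) = 0.3365.
m_3 = (0.3950 + 0.1800 + 0.7450) / 0.3365 = 1.32 / 0.3365 ≈ 3.9227.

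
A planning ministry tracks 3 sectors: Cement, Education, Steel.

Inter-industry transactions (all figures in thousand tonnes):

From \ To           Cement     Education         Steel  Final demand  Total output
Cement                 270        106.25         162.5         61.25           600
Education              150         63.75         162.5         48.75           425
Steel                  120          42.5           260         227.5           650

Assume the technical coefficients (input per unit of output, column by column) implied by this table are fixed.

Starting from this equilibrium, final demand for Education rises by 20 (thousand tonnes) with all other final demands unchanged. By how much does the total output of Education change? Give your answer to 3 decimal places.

Technical coefficients a_ij = z_ij / X_j:
  a_CC = 270/600 = 0.45, a_EC = 150/600 = 0.25, a_SC = 120/600 = 0.20
  a_CE = 106.25/425 = 0.25, a_EE = 63.75/425 = 0.15, a_SE = 42.5/425 = 0.10
  a_CS = 162.5/650 = 0.25, a_ES = 162.5/650 = 0.25, a_SS = 260/650 = 0.40
I − A =
  [   0.55    -0.25    -0.25]
  [  -0.25     0.85    -0.25]
  [  -0.20    -0.10     0.60]
Cofactors of I−A, C_ij = (−1)^(i+j)·(minor ij) (rows/columns in the sector order above):
  C_11 = (0.85)(0.60) − (-0.25)(-0.10) = 0.4850
  C_12 = −[(-0.25)(0.60) − (-0.25)(-0.20)] = 0.2000
  C_13 = (-0.25)(-0.10) − (0.85)(-0.20) = 0.1950
  C_21 = −[(-0.25)(0.60) − (-0.25)(-0.10)] = 0.1750
  C_22 = (0.55)(0.60) − (-0.25)(-0.20) = 0.2800
  C_23 = −[(0.55)(-0.10) − (-0.25)(-0.20)] = 0.1050
  C_31 = (-0.25)(-0.25) − (-0.25)(0.85) = 0.2750
  C_32 = −[(0.55)(-0.25) − (-0.25)(-0.25)] = 0.2000
  C_33 = (0.55)(0.85) − (-0.25)(-0.25) = 0.4050
det(I−A) = Σ_j (I−A)_1j·C_1j = (0.55)(0.4850) + (-0.25)(0.2000) + (-0.25)(0.1950) = 0.1680
adj(I−A) = Cᵀ =
  [ 0.4850   0.1750   0.2750]
  [ 0.2000   0.2800   0.2000]
  [ 0.1950   0.1050   0.4050]
(I − A)⁻¹ = adj(I−A) / det(I−A) ≈
  [   2.8869     1.0417     1.6369]
  [   1.1905     1.6667     1.1905]
  [   1.1607     0.6250     2.4107]
Δx = (I − A)⁻¹ Δd with Δd having +20 in the Education component and 0 elsewhere.
So Δx_E = L_EE · (+20), where L_EE = adj(I−A)_EE / det(I−A) = 0.2800 / 0.1680.
Δx_E = 0.2800 × (+20) / 0.1680 = 5.60 / 0.1680 ≈ 33.333.

Δx_E = 33.333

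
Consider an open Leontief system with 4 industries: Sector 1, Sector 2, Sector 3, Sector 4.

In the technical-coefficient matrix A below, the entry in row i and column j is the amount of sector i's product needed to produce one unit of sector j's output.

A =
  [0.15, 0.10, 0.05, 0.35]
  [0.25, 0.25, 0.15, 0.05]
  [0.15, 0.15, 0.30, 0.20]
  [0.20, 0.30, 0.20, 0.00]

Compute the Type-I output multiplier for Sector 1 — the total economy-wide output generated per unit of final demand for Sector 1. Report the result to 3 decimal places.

I − A =
  [   0.85    -0.10    -0.05    -0.35]
  [  -0.25     0.75    -0.15    -0.05]
  [  -0.15    -0.15     0.70    -0.20]
  [  -0.20    -0.30    -0.20     1.00]
Compute the cofactors C_ij = (−1)^(i+j)·(3×3 minor ij) of I−A; the adjugate is their transpose:
adj(I−A) = Cᵀ =
  [ 0.451500   0.160500   0.121000   0.190250]
  [ 0.202000   0.492000   0.156000   0.126500]
  [ 0.194250   0.202750   0.520000   0.182125]
  [ 0.189750   0.220250   0.175000   0.399875]
det(I−A) = Σ_j (I−A)_1j·C_1j = (0.85)(0.451500) + (-0.10)(0.202000) + (-0.05)(0.194250) + (-0.35)(0.189750) = 0.28745
(I − A)⁻¹ = adj(I−A) / det(I−A) ≈
  [   1.5707     0.5584     0.4209     0.6619]
  [   0.7027     1.7116     0.5427     0.4401]
  [   0.6758     0.7053     1.8090     0.6336]
  [   0.6601     0.7662     0.6088     1.3911]
The output multiplier for sector j is the column-j sum of the Leontief inverse (I − A)⁻¹ = adj(I−A) / det(I−A).
Column 1 of adj(I−A): (0.451500, 0.202000, 0.194250, 0.189750); det(I−A) = 0.28745.
m_1 = (0.451500 + 0.202000 + 0.194250 + 0.189750) / 0.28745 = 1.0375 / 0.28745 ≈ 3.609.

m_1 = 3.609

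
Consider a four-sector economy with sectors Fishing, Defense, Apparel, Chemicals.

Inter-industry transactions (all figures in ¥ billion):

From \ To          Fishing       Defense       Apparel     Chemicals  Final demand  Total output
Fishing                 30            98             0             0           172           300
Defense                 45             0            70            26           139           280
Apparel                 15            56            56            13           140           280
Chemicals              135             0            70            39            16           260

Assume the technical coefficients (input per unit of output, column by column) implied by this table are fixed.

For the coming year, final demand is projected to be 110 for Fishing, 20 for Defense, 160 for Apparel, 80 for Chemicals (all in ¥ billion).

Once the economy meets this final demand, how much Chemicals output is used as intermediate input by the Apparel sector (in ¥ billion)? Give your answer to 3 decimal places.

Technical coefficients a_ij = z_ij / X_j:
  a_FF = 30/300 = 0.10, a_DF = 45/300 = 0.15, a_AF = 15/300 = 0.05, a_CF = 135/300 = 0.45
  a_FD = 98/280 = 0.35, a_DD = 0/280 = 0.00, a_AD = 56/280 = 0.20, a_CD = 0/280 = 0.00
  a_FA = 0/280 = 0.00, a_DA = 70/280 = 0.25, a_AA = 56/280 = 0.20, a_CA = 70/280 = 0.25
  a_FC = 0/260 = 0.00, a_DC = 26/260 = 0.10, a_AC = 13/260 = 0.05, a_CC = 39/260 = 0.15
I − A =
  [   0.90    -0.35     0.00     0.00]
  [  -0.15     1.00    -0.25    -0.10]
  [  -0.05    -0.20     0.80    -0.05]
  [  -0.45     0.00    -0.25     0.85]
Compute the cofactors C_ij = (−1)^(i+j)·(3×3 minor ij) of I−A; the adjugate is their transpose:
adj(I−A) = Cᵀ =
  [ 0.620000   0.233625   0.083125   0.032375]
  [ 0.153625   0.600750   0.213750   0.083250]
  [ 0.099500   0.175750   0.704625   0.062125]
  [ 0.357500   0.175375   0.251250   0.628625]
det(I−A) = Σ_j (I−A)_1j·C_1j = (0.90)(0.620000) + (-0.35)(0.153625) + (0.00)(0.099500) + (0.00)(0.357500) = 0.50423125
(I − A)⁻¹ = adj(I−A) / det(I−A) ≈
  [   1.2296     0.4633     0.1649     0.0642]
  [   0.3047     1.1914     0.4239     0.1651]
  [   0.1973     0.3486     1.3974     0.1232]
  [   0.7090     0.3478     0.4983     1.2467]
First solve x = (I − A)⁻¹ d = adj(I−A)·d / det(I−A); in particular x_A = (0.099500·110 + 0.175750·20 + 0.704625·160 + 0.062125·80) / 0.50423125 = 132.17 / 0.50423125 ≈ 262.12179.
Intermediate flow from C to A: z_CA = a_CA · x_A = 0.25 × 132.17 / 0.50423125 = 33.0425 / 0.50423125 ≈ 65.530.

z_CA = 65.530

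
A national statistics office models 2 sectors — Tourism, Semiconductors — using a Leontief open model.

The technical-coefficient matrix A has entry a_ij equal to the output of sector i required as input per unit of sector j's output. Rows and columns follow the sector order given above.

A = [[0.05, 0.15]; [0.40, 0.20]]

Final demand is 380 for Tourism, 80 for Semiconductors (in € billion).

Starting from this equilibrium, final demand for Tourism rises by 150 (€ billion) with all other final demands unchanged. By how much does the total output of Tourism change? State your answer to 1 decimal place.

I − A =
  [   0.95    -0.15]
  [  -0.40     0.80]
det(I−A) = (0.95)(0.80) − (-0.15)(-0.40) = 0.7000
adj(I−A) = [[0.80, 0.15], [0.40, 0.95]]
(I − A)⁻¹ = adj(I−A) / det(I−A) ≈
  [   1.1429     0.2143]
  [   0.5714     1.3571]
Δx = (I − A)⁻¹ Δd with Δd having +150 in the Tourism component and 0 elsewhere.
So Δx_T = L_TT · (+150), where L_TT = adj(I−A)_TT / det(I−A) = 0.80 / 0.7000.
Δx_T = 0.80 × (+150) / 0.7000 = 120.00 / 0.7000 ≈ 171.4.

Δx_T = 171.4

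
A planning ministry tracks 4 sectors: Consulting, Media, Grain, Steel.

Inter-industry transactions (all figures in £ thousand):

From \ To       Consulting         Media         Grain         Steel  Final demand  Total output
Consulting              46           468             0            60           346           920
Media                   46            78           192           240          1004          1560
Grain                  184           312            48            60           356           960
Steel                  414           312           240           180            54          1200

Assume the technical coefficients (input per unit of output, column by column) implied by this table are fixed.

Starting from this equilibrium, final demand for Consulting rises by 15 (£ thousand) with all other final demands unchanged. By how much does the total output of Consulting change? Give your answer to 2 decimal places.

Δx_1 = 17.89

Technical coefficients a_ij = z_ij / X_j:
  a_11 = 46/920 = 0.05, a_21 = 46/920 = 0.05, a_31 = 184/920 = 0.20, a_41 = 414/920 = 0.45
  a_12 = 468/1560 = 0.30, a_22 = 78/1560 = 0.05, a_32 = 312/1560 = 0.20, a_42 = 312/1560 = 0.20
  a_13 = 0/960 = 0.00, a_23 = 192/960 = 0.20, a_33 = 48/960 = 0.05, a_43 = 240/960 = 0.25
  a_14 = 60/1200 = 0.05, a_24 = 240/1200 = 0.20, a_34 = 60/1200 = 0.05, a_44 = 180/1200 = 0.15
I − A =
  [   0.95    -0.30     0.00    -0.05]
  [  -0.05     0.95    -0.20    -0.20]
  [  -0.20    -0.20     0.95    -0.05]
  [  -0.45    -0.20    -0.25     0.85]
Compute the cofactors C_ij = (−1)^(i+j)·(3×3 minor ij) of I−A; the adjugate is their transpose:
adj(I−A) = Cᵀ =
  [ 0.671250   0.250500   0.079875   0.103125]
  [ 0.173750   0.731375   0.205125   0.194375]
  [ 0.201875   0.226250   0.667500   0.104375]
  [ 0.455625   0.371250   0.286875   0.793125]
det(I−A) = Σ_j (I−A)_1j·C_1j = (0.95)(0.671250) + (-0.30)(0.173750) + (0.00)(0.201875) + (-0.05)(0.455625) = 0.56278125
(I − A)⁻¹ = adj(I−A) / det(I−A) ≈
  [   1.1927     0.4451     0.1419     0.1832]
  [   0.3087     1.2996     0.3645     0.3454]
  [   0.3587     0.4020     1.1861     0.1855]
  [   0.8096     0.6597     0.5097     1.4093]
Δx = (I − A)⁻¹ Δd with Δd having +15 in the Consulting component and 0 elsewhere.
So Δx_1 = L_11 · (+15), where L_11 = adj(I−A)_11 / det(I−A) = 0.671250 / 0.56278125.
Δx_1 = 0.671250 × (+15) / 0.56278125 = 10.06875 / 0.56278125 ≈ 17.89.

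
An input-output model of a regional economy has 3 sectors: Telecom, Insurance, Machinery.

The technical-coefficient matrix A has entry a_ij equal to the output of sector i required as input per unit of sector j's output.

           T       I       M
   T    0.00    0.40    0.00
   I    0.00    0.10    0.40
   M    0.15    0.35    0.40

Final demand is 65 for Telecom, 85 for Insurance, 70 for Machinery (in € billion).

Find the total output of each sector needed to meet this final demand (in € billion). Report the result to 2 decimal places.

x_T = 153.19, x_I = 220.48, x_M = 283.58

I − A =
  [   1.00    -0.40     0.00]
  [   0.00     0.90    -0.40]
  [  -0.15    -0.35     0.60]
Cofactors of I−A, C_ij = (−1)^(i+j)·(minor ij) (rows/columns in the sector order above):
  C_11 = (0.90)(0.60) − (-0.40)(-0.35) = 0.4000
  C_12 = −[(0.00)(0.60) − (-0.40)(-0.15)] = 0.0600
  C_13 = (0.00)(-0.35) − (0.90)(-0.15) = 0.1350
  C_21 = −[(-0.40)(0.60) − (0.00)(-0.35)] = 0.2400
  C_22 = (1.00)(0.60) − (0.00)(-0.15) = 0.6000
  C_23 = −[(1.00)(-0.35) − (-0.40)(-0.15)] = 0.4100
  C_31 = (-0.40)(-0.40) − (0.00)(0.90) = 0.1600
  C_32 = −[(1.00)(-0.40) − (0.00)(0.00)] = 0.4000
  C_33 = (1.00)(0.90) − (-0.40)(0.00) = 0.9000
det(I−A) = Σ_j (I−A)_1j·C_1j = (1.00)(0.4000) + (-0.40)(0.0600) + (0.00)(0.1350) = 0.3760
adj(I−A) = Cᵀ =
  [ 0.4000   0.2400   0.1600]
  [ 0.0600   0.6000   0.4000]
  [ 0.1350   0.4100   0.9000]
(I − A)⁻¹ = adj(I−A) / det(I−A) ≈
  [   1.0638     0.6383     0.4255]
  [   0.1596     1.5957     1.0638]
  [   0.3590     1.0904     2.3936]
x = (I − A)⁻¹ d = adj(I−A)·d / det(I−A), with det(I−A) = 0.3760:
  x_T = (0.4000·65 + 0.2400·85 + 0.1600·70) / 0.3760 = 57.60 / 0.3760 ≈ 153.19
  x_I = (0.0600·65 + 0.6000·85 + 0.4000·70) / 0.3760 = 82.90 / 0.3760 ≈ 220.48
  x_M = (0.1350·65 + 0.4100·85 + 0.9000·70) / 0.3760 = 106.625 / 0.3760 ≈ 283.58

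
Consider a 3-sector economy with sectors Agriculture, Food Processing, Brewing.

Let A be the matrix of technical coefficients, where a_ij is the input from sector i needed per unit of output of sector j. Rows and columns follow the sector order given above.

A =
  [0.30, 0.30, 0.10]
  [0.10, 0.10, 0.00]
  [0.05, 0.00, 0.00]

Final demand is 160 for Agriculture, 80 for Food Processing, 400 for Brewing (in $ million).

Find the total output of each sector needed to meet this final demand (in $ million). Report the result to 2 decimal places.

I − A =
  [   0.70    -0.30    -0.10]
  [  -0.10     0.90     0.00]
  [  -0.05     0.00     1.00]
Cofactors of I−A, C_ij = (−1)^(i+j)·(minor ij) (rows/columns in the sector order above):
  C_11 = (0.90)(1.00) − (0.00)(0.00) = 0.9000
  C_12 = −[(-0.10)(1.00) − (0.00)(-0.05)] = 0.1000
  C_13 = (-0.10)(0.00) − (0.90)(-0.05) = 0.0450
  C_21 = −[(-0.30)(1.00) − (-0.10)(0.00)] = 0.3000
  C_22 = (0.70)(1.00) − (-0.10)(-0.05) = 0.6950
  C_23 = −[(0.70)(0.00) − (-0.30)(-0.05)] = 0.0150
  C_31 = (-0.30)(0.00) − (-0.10)(0.90) = 0.0900
  C_32 = −[(0.70)(0.00) − (-0.10)(-0.10)] = 0.0100
  C_33 = (0.70)(0.90) − (-0.30)(-0.10) = 0.6000
det(I−A) = Σ_j (I−A)_1j·C_1j = (0.70)(0.9000) + (-0.30)(0.1000) + (-0.10)(0.0450) = 0.5955
adj(I−A) = Cᵀ =
  [ 0.9000   0.3000   0.0900]
  [ 0.1000   0.6950   0.0100]
  [ 0.0450   0.0150   0.6000]
(I − A)⁻¹ = adj(I−A) / det(I−A) ≈
  [   1.5113     0.5038     0.1511]
  [   0.1679     1.1671     0.0168]
  [   0.0756     0.0252     1.0076]
x = (I − A)⁻¹ d = adj(I−A)·d / det(I−A), with det(I−A) = 0.5955:
  x_A = (0.9000·160 + 0.3000·80 + 0.0900·400) / 0.5955 = 204.00 / 0.5955 ≈ 342.57
  x_F = (0.1000·160 + 0.6950·80 + 0.0100·400) / 0.5955 = 75.60 / 0.5955 ≈ 126.95
  x_B = (0.0450·160 + 0.0150·80 + 0.6000·400) / 0.5955 = 248.40 / 0.5955 ≈ 417.13

x_A = 342.57, x_F = 126.95, x_B = 417.13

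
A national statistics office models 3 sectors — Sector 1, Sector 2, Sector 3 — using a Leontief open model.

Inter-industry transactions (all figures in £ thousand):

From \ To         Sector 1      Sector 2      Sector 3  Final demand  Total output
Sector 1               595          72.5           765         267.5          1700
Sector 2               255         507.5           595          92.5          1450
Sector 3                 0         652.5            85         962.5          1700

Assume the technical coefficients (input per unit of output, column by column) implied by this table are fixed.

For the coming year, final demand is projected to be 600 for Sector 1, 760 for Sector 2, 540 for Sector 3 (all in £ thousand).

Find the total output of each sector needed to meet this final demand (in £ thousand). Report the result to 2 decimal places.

x_1 = 2422.18, x_2 = 2730.78, x_3 = 1861.95

Technical coefficients a_ij = z_ij / X_j:
  a_11 = 595/1700 = 0.35, a_21 = 255/1700 = 0.15, a_31 = 0/1700 = 0.00
  a_12 = 72.5/1450 = 0.05, a_22 = 507.5/1450 = 0.35, a_32 = 652.5/1450 = 0.45
  a_13 = 765/1700 = 0.45, a_23 = 595/1700 = 0.35, a_33 = 85/1700 = 0.05
I − A =
  [   0.65    -0.05    -0.45]
  [  -0.15     0.65    -0.35]
  [   0.00    -0.45     0.95]
Cofactors of I−A, C_ij = (−1)^(i+j)·(minor ij) (rows/columns in the sector order above):
  C_11 = (0.65)(0.95) − (-0.35)(-0.45) = 0.4600
  C_12 = −[(-0.15)(0.95) − (-0.35)(0.00)] = 0.1425
  C_13 = (-0.15)(-0.45) − (0.65)(0.00) = 0.0675
  C_21 = −[(-0.05)(0.95) − (-0.45)(-0.45)] = 0.2500
  C_22 = (0.65)(0.95) − (-0.45)(0.00) = 0.6175
  C_23 = −[(0.65)(-0.45) − (-0.05)(0.00)] = 0.2925
  C_31 = (-0.05)(-0.35) − (-0.45)(0.65) = 0.3100
  C_32 = −[(0.65)(-0.35) − (-0.45)(-0.15)] = 0.2950
  C_33 = (0.65)(0.65) − (-0.05)(-0.15) = 0.4150
det(I−A) = Σ_j (I−A)_1j·C_1j = (0.65)(0.4600) + (-0.05)(0.1425) + (-0.45)(0.0675) = 0.2615
adj(I−A) = Cᵀ =
  [ 0.4600   0.2500   0.3100]
  [ 0.1425   0.6175   0.2950]
  [ 0.0675   0.2925   0.4150]
(I − A)⁻¹ = adj(I−A) / det(I−A) ≈
  [   1.7591     0.9560     1.1855]
  [   0.5449     2.3614     1.1281]
  [   0.2581     1.1185     1.5870]
x = (I − A)⁻¹ d = adj(I−A)·d / det(I−A), with det(I−A) = 0.2615:
  x_1 = (0.4600·600 + 0.2500·760 + 0.3100·540) / 0.2615 = 633.40 / 0.2615 ≈ 2422.18
  x_2 = (0.1425·600 + 0.6175·760 + 0.2950·540) / 0.2615 = 714.10 / 0.2615 ≈ 2730.78
  x_3 = (0.0675·600 + 0.2925·760 + 0.4150·540) / 0.2615 = 486.90 / 0.2615 ≈ 1861.95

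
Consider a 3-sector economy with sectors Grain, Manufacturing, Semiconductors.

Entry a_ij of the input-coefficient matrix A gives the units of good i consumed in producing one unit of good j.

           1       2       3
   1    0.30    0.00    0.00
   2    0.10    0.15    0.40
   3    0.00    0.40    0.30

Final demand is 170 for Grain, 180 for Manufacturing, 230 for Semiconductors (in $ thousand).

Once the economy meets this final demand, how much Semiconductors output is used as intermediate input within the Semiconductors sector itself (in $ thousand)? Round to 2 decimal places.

I − A =
  [   0.70     0.00     0.00]
  [  -0.10     0.85    -0.40]
  [   0.00    -0.40     0.70]
Cofactors of I−A, C_ij = (−1)^(i+j)·(minor ij) (rows/columns in the sector order above):
  C_11 = (0.85)(0.70) − (-0.40)(-0.40) = 0.4350
  C_12 = −[(-0.10)(0.70) − (-0.40)(0.00)] = 0.0700
  C_13 = (-0.10)(-0.40) − (0.85)(0.00) = 0.0400
  C_21 = −[(0.00)(0.70) − (0.00)(-0.40)] = 0.0000
  C_22 = (0.70)(0.70) − (0.00)(0.00) = 0.4900
  C_23 = −[(0.70)(-0.40) − (0.00)(0.00)] = 0.2800
  C_31 = (0.00)(-0.40) − (0.00)(0.85) = 0.0000
  C_32 = −[(0.70)(-0.40) − (0.00)(-0.10)] = 0.2800
  C_33 = (0.70)(0.85) − (0.00)(-0.10) = 0.5950
det(I−A) = Σ_j (I−A)_1j·C_1j = (0.70)(0.4350) + (0.00)(0.0700) + (0.00)(0.0400) = 0.3045
adj(I−A) = Cᵀ =
  [ 0.4350   0.0000   0.0000]
  [ 0.0700   0.4900   0.2800]
  [ 0.0400   0.2800   0.5950]
(I − A)⁻¹ = adj(I−A) / det(I−A) ≈
  [   1.4286     0.0000     0.0000]
  [   0.2299     1.6092     0.9195]
  [   0.1314     0.9195     1.9540]
First solve x = (I − A)⁻¹ d = adj(I−A)·d / det(I−A); in particular x_3 = (0.0400·170 + 0.2800·180 + 0.5950·230) / 0.3045 = 194.05 / 0.3045 ≈ 637.2742.
Intermediate flow from 3 to 3: z_33 = a_33 · x_3 = 0.30 × 194.05 / 0.3045 = 58.215 / 0.3045 ≈ 191.18.

z_33 = 191.18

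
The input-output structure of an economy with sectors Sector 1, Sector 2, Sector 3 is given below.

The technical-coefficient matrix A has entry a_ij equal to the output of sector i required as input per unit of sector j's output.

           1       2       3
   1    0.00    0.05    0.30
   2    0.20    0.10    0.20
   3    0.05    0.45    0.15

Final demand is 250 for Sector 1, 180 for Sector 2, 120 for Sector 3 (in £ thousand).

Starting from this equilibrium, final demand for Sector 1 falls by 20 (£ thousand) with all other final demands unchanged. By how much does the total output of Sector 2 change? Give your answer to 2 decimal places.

I − A =
  [   1.00    -0.05    -0.30]
  [  -0.20     0.90    -0.20]
  [  -0.05    -0.45     0.85]
Cofactors of I−A, C_ij = (−1)^(i+j)·(minor ij) (rows/columns in the sector order above):
  C_11 = (0.90)(0.85) − (-0.20)(-0.45) = 0.6750
  C_12 = −[(-0.20)(0.85) − (-0.20)(-0.05)] = 0.1800
  C_13 = (-0.20)(-0.45) − (0.90)(-0.05) = 0.1350
  C_21 = −[(-0.05)(0.85) − (-0.30)(-0.45)] = 0.1775
  C_22 = (1.00)(0.85) − (-0.30)(-0.05) = 0.8350
  C_23 = −[(1.00)(-0.45) − (-0.05)(-0.05)] = 0.4525
  C_31 = (-0.05)(-0.20) − (-0.30)(0.90) = 0.2800
  C_32 = −[(1.00)(-0.20) − (-0.30)(-0.20)] = 0.2600
  C_33 = (1.00)(0.90) − (-0.05)(-0.20) = 0.8900
det(I−A) = Σ_j (I−A)_1j·C_1j = (1.00)(0.6750) + (-0.05)(0.1800) + (-0.30)(0.1350) = 0.6255
adj(I−A) = Cᵀ =
  [ 0.6750   0.1775   0.2800]
  [ 0.1800   0.8350   0.2600]
  [ 0.1350   0.4525   0.8900]
(I − A)⁻¹ = adj(I−A) / det(I−A) ≈
  [   1.0791     0.2838     0.4476]
  [   0.2878     1.3349     0.4157]
  [   0.2158     0.7234     1.4229]
Δx = (I − A)⁻¹ Δd with Δd having -20 in the Sector 1 component and 0 elsewhere.
So Δx_2 = L_21 · (-20), where L_21 = adj(I−A)_21 / det(I−A) = 0.1800 / 0.6255.
Δx_2 = 0.1800 × (-20) / 0.6255 = -3.60 / 0.6255 ≈ -5.76.

Δx_2 = -5.76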